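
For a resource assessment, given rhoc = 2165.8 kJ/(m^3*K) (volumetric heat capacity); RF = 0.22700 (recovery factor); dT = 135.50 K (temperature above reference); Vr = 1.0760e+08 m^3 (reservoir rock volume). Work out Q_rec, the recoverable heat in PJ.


Step 1: Q_s = Vr*rhoc*dT/1e12 = 1.0760e+08*2165.8*135.5/1e12 = 31.57693 PJ
Step 2: Q_rec = Q_s * RF = 31.57693 * 0.227 = 7.1680 PJ
Q_rec = 7.1680 PJ


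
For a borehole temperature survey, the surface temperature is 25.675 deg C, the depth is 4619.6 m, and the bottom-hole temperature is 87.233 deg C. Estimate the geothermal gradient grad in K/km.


grad = (T_d - T_surf) / d * 1000
grad = (87.233 - 25.675) / 4619.6 * 1000
grad = 13.32540 deg C/km
Convert: 13.32540 deg C/km * 1.0 = 13.325 K/km
grad = 13.325 K/km


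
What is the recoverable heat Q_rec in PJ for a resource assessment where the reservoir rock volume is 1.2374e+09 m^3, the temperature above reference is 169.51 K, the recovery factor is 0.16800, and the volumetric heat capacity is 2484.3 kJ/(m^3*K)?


Step 1: Q_s = Vr*rhoc*dT/1e12 = 1.2374e+09*2484.3*169.51/1e12 = 521.0861 PJ
Step 2: Q_rec = Q_s * RF = 521.0861 * 0.168 = 87.542 PJ
Q_rec = 87.542 PJ


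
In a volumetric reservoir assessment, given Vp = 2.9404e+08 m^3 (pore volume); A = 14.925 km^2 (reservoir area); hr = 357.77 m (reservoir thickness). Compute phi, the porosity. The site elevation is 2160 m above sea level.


phi = Vp / (A * 1e6 * hr)
phi = 2.9404e+08 / (14.925 * 1e6 * 357.77)
phi = 0.055067


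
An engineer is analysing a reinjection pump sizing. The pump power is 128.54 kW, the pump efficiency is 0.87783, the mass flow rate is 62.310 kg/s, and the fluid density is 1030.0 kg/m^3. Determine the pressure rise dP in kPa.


dP = P_pump * rho * eta / mdot
dP = 128.54 * 1030.0 * 0.87783 / 62.310
dP = 1865.2 kPa


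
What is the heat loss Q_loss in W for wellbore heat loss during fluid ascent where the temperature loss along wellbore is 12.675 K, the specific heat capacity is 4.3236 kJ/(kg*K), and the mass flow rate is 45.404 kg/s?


Q_loss = mdot * cp * dT
Q_loss = 45.404 * 4.3236 * 12.675
Q_loss = 2488.213 kW
Convert: 2488.213 kW * 1000.0 = 2.4882e+06 W
Q_loss = 2.4882e+06 W


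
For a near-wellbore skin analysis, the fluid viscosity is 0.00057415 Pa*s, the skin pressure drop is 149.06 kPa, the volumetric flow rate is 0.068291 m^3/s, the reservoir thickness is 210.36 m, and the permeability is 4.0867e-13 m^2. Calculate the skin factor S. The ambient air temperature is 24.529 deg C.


S = dP_s * 1000 * 2*pi*k*hr / (q*mu)
S = 149.06 * 1000 * 2*pi*4.0867e-13*210.36 / (0.068291*0.00057415)
S = 2.0535


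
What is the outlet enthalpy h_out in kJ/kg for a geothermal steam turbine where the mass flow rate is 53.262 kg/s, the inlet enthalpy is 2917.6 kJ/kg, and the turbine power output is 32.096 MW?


h_out = h_in - P * 1000 / mdot
h_out = 2917.6 - 32.096 * 1000 / 53.262
h_out = 2315.0 kJ/kg


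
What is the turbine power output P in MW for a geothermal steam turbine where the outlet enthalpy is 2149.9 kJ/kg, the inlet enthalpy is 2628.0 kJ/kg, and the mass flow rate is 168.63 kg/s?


P = mdot * (h_in - h_out) / 1000
P = 168.63 * (2628.0 - 2149.9) / 1000
P = 80.622 MW


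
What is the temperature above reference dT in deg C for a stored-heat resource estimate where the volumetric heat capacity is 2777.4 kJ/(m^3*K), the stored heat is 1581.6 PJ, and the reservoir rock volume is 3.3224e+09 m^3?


dT = Q_s * 1e12 / (Vr * rhoc)
dT = 1581.6 * 1e12 / (3.3224e+09 * 2777.4)
dT = 171.3982 K
Convert (temperature difference, 1 K = 1 deg C): 171.3982 K = 171.3982 deg C
dT = 171.40 deg C


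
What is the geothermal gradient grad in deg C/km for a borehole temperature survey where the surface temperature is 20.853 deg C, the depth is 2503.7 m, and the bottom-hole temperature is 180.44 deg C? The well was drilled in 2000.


grad = (T_d - T_surf) / d * 1000
grad = (180.44 - 20.853) / 2503.7 * 1000
grad = 63.740 deg C/km


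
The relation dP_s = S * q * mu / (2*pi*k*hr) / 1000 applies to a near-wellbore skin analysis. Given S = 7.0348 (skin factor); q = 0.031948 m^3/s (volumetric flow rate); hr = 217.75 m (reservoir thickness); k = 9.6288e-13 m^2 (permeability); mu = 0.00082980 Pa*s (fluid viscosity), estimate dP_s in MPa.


dP_s = S * q * mu / (2*pi*k*hr) / 1000
dP_s = 7.0348 * 0.031948 * 0.00082980 / (2*pi*9.6288e-13*217.75) / 1000
dP_s = 141.5659 kPa
Convert: 141.5659 kPa * 0.001 = 0.14157 MPa
dP_s = 0.14157 MPa


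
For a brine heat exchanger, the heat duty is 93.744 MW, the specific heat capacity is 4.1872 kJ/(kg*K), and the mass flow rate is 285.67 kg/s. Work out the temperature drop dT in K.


dT = Q * 1000 / (mdot * cp)
dT = 93.744 * 1000 / (285.67 * 4.1872)
dT = 78.371 K


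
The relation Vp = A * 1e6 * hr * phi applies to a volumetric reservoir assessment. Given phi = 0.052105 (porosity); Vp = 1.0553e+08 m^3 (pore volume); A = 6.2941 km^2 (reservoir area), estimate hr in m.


hr = Vp / (A * 1e6 * phi)
hr = 1.0553e+08 / (6.2941 * 1e6 * 0.052105)
hr = 321.78 m


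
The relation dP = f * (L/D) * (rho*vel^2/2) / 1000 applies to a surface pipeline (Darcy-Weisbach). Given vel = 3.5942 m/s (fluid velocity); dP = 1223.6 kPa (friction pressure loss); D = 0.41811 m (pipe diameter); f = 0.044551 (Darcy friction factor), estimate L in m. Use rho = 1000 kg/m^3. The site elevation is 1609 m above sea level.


L = dP*1000*D / (f*rho*vel^2/2)
L = 1223.6*1000*0.41811 / (0.044551*1000*3.5942^2/2)
L = 1777.9 m


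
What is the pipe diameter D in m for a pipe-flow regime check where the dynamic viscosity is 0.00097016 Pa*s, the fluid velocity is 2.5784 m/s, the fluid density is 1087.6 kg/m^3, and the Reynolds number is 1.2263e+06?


D = Re * mu / (rho * vel)
D = 1.2263e+06 * 0.00097016 / (1087.6 * 2.5784)
D = 0.42425 m


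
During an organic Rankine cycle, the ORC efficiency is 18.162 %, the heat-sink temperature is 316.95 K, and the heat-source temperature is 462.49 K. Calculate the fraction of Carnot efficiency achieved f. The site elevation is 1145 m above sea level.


f = (eta_orc/100) / (1 - Tc/Th)
f = (18.162/100) / (1 - 316.95/462.49)
f = 0.57714


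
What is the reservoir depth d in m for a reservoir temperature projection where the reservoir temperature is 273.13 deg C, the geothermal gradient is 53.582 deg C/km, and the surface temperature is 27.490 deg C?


d = (T_res - T_surf) / grad * 1000
d = (273.13 - 27.490) / 53.582 * 1000
d = 4584.4 m


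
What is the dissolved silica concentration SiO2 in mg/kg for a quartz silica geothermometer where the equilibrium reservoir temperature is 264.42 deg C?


SiO2 = 10^(5.19 - 1309/(T_eq + 273.15))
SiO2 = 10^(5.19 - 1309/(264.42 + 273.15))
SiO2 = 568.81 mg/kg


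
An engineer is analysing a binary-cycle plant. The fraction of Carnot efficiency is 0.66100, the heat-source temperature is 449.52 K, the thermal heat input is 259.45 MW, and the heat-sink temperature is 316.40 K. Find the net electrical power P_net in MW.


Step 1: eta = (1 - Tc/Th)*f = (1 - 316.4/449.52)*0.661 = 0.1957473
Step 2: P_net = eta * Q_in = 0.1957473 * 259.45 = 50.787 MW
P_net = 50.787 MW


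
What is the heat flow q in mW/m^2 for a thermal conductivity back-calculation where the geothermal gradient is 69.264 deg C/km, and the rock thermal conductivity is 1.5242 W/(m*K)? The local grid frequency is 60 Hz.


q = k * grad / 1000
q = 1.5242 * 69.264 / 1000
q = 0.1055722 W/m^2
Convert: 0.1055722 W/m^2 * 1000.0 = 105.57 mW/m^2
q = 105.57 mW/m^2


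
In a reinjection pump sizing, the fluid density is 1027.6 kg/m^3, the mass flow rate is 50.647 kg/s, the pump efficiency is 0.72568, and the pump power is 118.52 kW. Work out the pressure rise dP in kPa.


dP = P_pump * rho * eta / mdot
dP = 118.52 * 1027.6 * 0.72568 / 50.647
dP = 1745.0 kPa


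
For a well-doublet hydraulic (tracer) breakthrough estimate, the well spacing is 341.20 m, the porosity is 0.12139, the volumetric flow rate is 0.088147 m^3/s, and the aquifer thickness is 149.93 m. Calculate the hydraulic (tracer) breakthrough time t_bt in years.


t_bt = pi * hr * phi * L^2 / (3 * Qv) / (365.25*86400)
t_bt = pi * 149.93 * 0.12139 * 341.20^2 / (3 * 0.088147) / (365.25*86400)
t_bt = 0.79764 years


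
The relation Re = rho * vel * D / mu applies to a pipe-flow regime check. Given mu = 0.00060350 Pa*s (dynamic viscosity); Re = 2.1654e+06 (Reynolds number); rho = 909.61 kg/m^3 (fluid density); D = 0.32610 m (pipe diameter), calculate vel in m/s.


vel = Re * mu / (rho * D)
vel = 2.1654e+06 * 0.00060350 / (909.61 * 0.32610)
vel = 4.4056 m/s


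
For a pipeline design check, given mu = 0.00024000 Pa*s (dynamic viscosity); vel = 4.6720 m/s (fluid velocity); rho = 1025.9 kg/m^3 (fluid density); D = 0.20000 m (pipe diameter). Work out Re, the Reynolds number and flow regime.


Step 1: Re = rho*vel*D/mu = 1025.9*4.672*0.2/0.00024 = 3.9942e+06
Step 2: Re = 3.9942e+06 > 4000, so flow is turbulent.
Re = 3.9942e+06 (turbulent)


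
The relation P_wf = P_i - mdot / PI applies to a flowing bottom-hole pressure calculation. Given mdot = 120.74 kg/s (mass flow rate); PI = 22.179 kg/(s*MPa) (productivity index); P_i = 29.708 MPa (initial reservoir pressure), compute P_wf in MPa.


P_wf = P_i - mdot / PI
P_wf = 29.708 - 120.74 / 22.179
P_wf = 24.264 MPa


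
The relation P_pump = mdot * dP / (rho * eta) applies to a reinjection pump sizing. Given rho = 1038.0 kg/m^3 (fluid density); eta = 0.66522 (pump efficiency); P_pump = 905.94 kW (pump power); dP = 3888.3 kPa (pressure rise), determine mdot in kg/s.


mdot = P_pump * rho * eta / dP
mdot = 905.94 * 1038.0 * 0.66522 / 3888.3
mdot = 160.88 kg/s


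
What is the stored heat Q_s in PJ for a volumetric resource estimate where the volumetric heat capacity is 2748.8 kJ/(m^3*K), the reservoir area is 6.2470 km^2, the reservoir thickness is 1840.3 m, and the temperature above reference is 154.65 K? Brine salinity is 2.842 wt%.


Step 1: Vr = A*1e6*hr = 6.247*1e6*1840.3 = 1.149635e+10 m^3
Step 2: Q_s = Vr*rhoc*dT/1e12 = 1.149635e+10*2748.8*154.65/1e12 = 4887.1 PJ
Q_s = 4887.1 PJ


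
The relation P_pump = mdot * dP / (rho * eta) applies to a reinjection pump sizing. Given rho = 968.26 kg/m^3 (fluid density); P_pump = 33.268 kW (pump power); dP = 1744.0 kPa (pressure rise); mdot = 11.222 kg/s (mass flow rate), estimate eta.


eta = mdot * dP / (rho * P_pump)
eta = 11.222 * 1744.0 / (968.26 * 33.268)
eta = 0.60757


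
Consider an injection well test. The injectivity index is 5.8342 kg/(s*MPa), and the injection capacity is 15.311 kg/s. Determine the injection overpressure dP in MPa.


dP = mdot * 1000 / II
dP = 15.311 * 1000 / 5.8342
dP = 2624.353 kPa
Convert: 2624.353 kPa * 0.001 = 2.6244 MPa
dP = 2.6244 MPa


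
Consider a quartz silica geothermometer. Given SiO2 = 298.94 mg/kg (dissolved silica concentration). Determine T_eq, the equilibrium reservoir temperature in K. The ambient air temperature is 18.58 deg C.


T_eq = 1309 / (5.19 - log10(SiO2)) - 273.15
T_eq = 1309 / (5.19 - log10(298.94)) - 273.15
T_eq = 209.0900 deg C
Convert to K: 209.0900 + 273.15 = 482.24 K
T_eq = 482.24 K


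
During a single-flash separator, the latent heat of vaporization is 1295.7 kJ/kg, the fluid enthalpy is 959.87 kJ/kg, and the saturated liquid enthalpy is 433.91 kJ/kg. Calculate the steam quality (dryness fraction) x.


x = (h - hf) / hfg
x = (959.87 - 433.91) / 1295.7
x = 0.40593


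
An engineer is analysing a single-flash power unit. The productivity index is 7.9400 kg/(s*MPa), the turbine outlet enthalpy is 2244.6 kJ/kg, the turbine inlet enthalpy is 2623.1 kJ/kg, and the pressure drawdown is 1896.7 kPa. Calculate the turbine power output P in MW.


Step 1: mdot = PI * dP / 1000 = 7.94 * 1896.7 / 1000 = 15.05980 kg/s
Step 2: P = mdot*(h_in - h_out)/1000 = 15.05980*(2623.1 - 2244.6)/1000 = 5.7001 MW
P = 5.7001 MW


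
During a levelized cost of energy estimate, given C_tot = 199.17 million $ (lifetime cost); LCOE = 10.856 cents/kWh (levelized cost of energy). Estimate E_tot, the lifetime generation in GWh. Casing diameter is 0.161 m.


E_tot = C_tot / LCOE * 100
E_tot = 199.17 / 10.856 * 100
E_tot = 1834.7 GWh


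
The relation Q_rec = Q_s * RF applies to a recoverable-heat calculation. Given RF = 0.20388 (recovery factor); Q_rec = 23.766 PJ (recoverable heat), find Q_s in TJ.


Q_s = Q_rec / RF
Q_s = 23.766 / 0.20388
Q_s = 116.5686 PJ
Convert: 116.5686 PJ * 1000.0 = 1.1657e+05 TJ
Q_s = 1.1657e+05 TJ


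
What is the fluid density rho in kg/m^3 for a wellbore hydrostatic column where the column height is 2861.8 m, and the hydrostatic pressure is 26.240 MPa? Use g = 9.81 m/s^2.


rho = P * 1e6 / (g * h)
rho = 26.240 * 1e6 / (9.81 * 2861.8)
rho = 934.66 kg/m^3


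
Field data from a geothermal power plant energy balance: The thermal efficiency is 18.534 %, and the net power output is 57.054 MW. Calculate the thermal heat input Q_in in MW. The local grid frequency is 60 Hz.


Q_in = W_net / (eta / 100)
Q_in = 57.054 / (18.534 / 100)
Q_in = 307.83 MW


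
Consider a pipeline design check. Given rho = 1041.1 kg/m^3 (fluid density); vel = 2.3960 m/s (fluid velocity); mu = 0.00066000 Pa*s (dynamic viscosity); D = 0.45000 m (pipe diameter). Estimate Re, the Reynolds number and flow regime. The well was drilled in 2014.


Step 1: Re = rho*vel*D/mu = 1041.1*2.396*0.45/0.00066 = 1.7008e+06
Step 2: Re = 1.7008e+06 > 4000, so flow is turbulent.
Re = 1.7008e+06 (turbulent)


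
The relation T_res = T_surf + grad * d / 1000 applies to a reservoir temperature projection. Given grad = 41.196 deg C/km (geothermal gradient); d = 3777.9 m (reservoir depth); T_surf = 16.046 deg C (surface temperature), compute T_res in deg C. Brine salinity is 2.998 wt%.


T_res = T_surf + grad * d / 1000
T_res = 16.046 + 41.196 * 3777.9 / 1000
T_res = 171.68 deg C


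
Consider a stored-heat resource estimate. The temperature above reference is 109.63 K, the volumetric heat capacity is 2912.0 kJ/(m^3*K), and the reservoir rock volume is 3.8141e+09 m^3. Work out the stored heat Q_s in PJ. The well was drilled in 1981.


Q_s = Vr * rhoc * dT / 1e12
Q_s = 3.8141e+09 * 2912.0 * 109.63 / 1e12
Q_s = 1217.6 PJ


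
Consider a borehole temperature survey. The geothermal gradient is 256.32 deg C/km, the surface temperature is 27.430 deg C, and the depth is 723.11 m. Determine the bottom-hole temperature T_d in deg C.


T_d = T_surf + grad * d / 1000
T_d = 27.430 + 256.32 * 723.11 / 1000
T_d = 212.78 deg C


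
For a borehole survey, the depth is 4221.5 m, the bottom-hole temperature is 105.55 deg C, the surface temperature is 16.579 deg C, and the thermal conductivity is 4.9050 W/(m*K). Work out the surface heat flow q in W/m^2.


Step 1: grad = (T_d - T_surf)/d * 1000 = (105.55 - 16.579)/4221.5 * 1000 = 21.07568 deg C/km
Step 2: q = k * grad / 1000 = 4.905 * 21.07568 / 1000 = 0.10338 W/m^2
q = 0.10338 W/m^2


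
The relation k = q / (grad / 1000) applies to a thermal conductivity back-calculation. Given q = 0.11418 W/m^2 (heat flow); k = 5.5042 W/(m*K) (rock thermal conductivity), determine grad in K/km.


grad = q / k * 1000
grad = 0.11418 / 5.5042 * 1000
grad = 20.74416 deg C/km
Convert: 20.74416 deg C/km * 1.0 = 20.744 K/km
grad = 20.744 K/km


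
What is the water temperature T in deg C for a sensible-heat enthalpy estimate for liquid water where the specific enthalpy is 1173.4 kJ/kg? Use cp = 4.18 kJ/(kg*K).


T = h / cp
T = 1173.4 / 4.18
T = 280.72 deg C


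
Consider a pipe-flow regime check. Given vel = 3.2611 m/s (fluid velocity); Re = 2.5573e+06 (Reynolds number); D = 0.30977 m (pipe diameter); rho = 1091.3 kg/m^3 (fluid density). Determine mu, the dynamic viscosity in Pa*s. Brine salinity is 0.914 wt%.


mu = rho * vel * D / Re
mu = 1091.3 * 3.2611 * 0.30977 / 2.5573e+06
mu = 0.00043109 Pa*s


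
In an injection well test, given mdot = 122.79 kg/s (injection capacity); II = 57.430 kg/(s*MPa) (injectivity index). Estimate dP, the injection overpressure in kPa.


dP = mdot * 1000 / II
dP = 122.79 * 1000 / 57.430
dP = 2138.1 kPa


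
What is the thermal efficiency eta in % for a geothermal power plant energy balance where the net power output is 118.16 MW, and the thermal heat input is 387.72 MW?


eta = W_net / Q_in * 100
eta = 118.16 / 387.72 * 100
eta = 30.476 %


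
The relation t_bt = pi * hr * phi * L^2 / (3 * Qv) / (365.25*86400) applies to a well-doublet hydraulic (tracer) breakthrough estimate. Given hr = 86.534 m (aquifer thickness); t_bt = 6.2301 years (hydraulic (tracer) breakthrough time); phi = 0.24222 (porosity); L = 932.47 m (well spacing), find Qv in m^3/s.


Qv = pi*hr*phi*L^2 / (3*t_bt*365.25*86400)
Qv = pi*86.534*0.24222*932.47^2 / (3*6.2301*365.25*86400)
Qv = 0.097072 m^3/s


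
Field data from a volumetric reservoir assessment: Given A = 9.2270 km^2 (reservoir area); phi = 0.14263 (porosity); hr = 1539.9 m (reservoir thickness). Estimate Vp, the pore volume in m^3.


Vp = A * 1e6 * hr * phi
Vp = 9.2270 * 1e6 * 1539.9 * 0.14263
Vp = 2.0266e+09 m^3


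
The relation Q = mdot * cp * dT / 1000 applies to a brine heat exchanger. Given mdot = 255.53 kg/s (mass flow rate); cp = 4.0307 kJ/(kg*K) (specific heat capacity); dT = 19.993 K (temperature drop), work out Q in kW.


Q = mdot * cp * dT / 1000
Q = 255.53 * 4.0307 * 19.993 / 1000
Q = 20.59209 MW
Convert: 20.59209 MW * 1000.0 = 20592 kW
Q = 20592 kW


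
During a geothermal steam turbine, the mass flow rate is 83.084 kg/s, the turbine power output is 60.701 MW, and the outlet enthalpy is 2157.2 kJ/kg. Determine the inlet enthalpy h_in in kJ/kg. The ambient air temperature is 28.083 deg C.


h_in = h_out + P * 1000 / mdot
h_in = 2157.2 + 60.701 * 1000 / 83.084
h_in = 2887.8 kJ/kg


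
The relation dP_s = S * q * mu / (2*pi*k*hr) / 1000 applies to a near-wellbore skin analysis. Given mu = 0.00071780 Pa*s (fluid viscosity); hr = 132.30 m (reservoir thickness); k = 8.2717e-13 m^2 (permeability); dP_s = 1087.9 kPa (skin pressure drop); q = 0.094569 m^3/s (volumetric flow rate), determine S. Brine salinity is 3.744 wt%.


S = dP_s * 1000 * 2*pi*k*hr / (q*mu)
S = 1087.9 * 1000 * 2*pi*8.2717e-13*132.30 / (0.094569*0.00071780)
S = 11.020


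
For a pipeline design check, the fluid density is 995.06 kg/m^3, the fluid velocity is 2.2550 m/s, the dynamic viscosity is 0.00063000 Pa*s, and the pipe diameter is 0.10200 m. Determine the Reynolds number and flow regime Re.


Step 1: Re = rho*vel*D/mu = 995.06*2.255*0.102/0.00063 = 3.6329e+05
Step 2: Re = 3.6329e+05 > 4000, so flow is turbulent.
Re = 3.6329e+05 (turbulent)


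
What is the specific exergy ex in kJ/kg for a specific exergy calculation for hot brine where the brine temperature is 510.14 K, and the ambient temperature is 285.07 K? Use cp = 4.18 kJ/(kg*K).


ex = cp * ((T_b - T_0) - T_0 * ln(T_b/T_0))
ex = 4.18 * ((510.14 - 285.07) - 285.07 * ln(510.14/285.07))
ex = 247.34 kJ/kg


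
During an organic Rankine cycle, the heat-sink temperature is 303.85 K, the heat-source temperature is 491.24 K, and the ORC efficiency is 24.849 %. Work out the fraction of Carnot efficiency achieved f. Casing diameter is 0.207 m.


f = (eta_orc/100) / (1 - Tc/Th)
f = (24.849/100) / (1 - 303.85/491.24)
f = 0.65141


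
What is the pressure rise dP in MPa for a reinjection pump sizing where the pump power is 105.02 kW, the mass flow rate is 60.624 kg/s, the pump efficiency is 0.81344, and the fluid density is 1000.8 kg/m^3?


dP = P_pump * rho * eta / mdot
dP = 105.02 * 1000.8 * 0.81344 / 60.624
dP = 1410.263 kPa
Convert: 1410.263 kPa * 0.001 = 1.4103 MPa
dP = 1.4103 MPa


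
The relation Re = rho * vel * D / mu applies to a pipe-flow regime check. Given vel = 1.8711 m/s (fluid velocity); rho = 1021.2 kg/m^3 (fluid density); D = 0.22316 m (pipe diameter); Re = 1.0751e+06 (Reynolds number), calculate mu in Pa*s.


mu = rho * vel * D / Re
mu = 1021.2 * 1.8711 * 0.22316 / 1.0751e+06
mu = 0.00039662 Pa*s


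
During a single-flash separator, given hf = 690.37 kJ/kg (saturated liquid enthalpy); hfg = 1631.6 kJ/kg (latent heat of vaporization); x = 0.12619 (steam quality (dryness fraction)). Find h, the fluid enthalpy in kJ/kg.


h = hf + x * hfg
h = 690.37 + 0.12619 * 1631.6
h = 896.26 kJ/kg


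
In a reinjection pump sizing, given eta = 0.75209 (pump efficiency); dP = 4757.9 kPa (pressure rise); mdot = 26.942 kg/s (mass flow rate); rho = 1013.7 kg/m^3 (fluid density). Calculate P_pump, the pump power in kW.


P_pump = mdot * dP / (rho * eta)
P_pump = 26.942 * 4757.9 / (1013.7 * 0.75209)
P_pump = 168.14 kW


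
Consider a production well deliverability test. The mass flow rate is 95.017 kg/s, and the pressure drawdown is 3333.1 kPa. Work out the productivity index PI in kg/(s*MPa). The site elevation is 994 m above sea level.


PI = mdot * 1000 / dP
PI = 95.017 * 1000 / 3333.1
PI = 28.507 kg/(s*MPa)


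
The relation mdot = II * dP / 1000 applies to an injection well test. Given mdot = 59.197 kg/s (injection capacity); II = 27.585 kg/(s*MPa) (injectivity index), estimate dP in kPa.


dP = mdot * 1000 / II
dP = 59.197 * 1000 / 27.585
dP = 2146.0 kPa


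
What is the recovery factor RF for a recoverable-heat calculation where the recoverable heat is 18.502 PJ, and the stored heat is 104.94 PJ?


RF = Q_rec / Q_s
RF = 18.502 / 104.94
RF = 0.17631


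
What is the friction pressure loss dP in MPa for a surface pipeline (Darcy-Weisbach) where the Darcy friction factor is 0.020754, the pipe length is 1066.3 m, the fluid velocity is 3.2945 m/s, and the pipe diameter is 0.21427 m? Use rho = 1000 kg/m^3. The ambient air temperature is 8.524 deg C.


dP = f * (L/D) * (rho*vel^2/2) / 1000
dP = 0.020754 * (1066.3/0.21427) * (1000*3.2945^2/2) / 1000
dP = 560.4913 kPa
Convert: 560.4913 kPa * 0.001 = 0.56049 MPa
dP = 0.56049 MPa


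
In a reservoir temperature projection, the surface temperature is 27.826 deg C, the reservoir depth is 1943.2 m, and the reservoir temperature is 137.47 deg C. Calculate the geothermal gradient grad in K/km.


grad = (T_res - T_surf) / d * 1000
grad = (137.47 - 27.826) / 1943.2 * 1000
grad = 56.42445 deg C/km
Convert: 56.42445 deg C/km * 1.0 = 56.424 K/km
grad = 56.424 K/km


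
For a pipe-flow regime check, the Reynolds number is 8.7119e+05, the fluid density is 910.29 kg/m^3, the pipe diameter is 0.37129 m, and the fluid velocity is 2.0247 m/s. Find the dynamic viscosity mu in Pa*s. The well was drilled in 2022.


mu = rho * vel * D / Re
mu = 910.29 * 2.0247 * 0.37129 / 8.7119e+05
mu = 0.00078549 Pa*s


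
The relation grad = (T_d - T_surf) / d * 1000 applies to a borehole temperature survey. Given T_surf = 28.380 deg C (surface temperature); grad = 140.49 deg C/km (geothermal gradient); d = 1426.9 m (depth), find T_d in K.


T_d = T_surf + grad * d / 1000
T_d = 28.380 + 140.49 * 1426.9 / 1000
T_d = 228.8452 deg C
Convert to K: 228.8452 + 273.15 = 502.00 K
T_d = 502.00 K


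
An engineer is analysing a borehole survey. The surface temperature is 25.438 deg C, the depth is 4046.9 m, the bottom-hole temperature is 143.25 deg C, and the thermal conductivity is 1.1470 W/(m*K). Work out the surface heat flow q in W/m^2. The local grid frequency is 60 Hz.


Step 1: grad = (T_d - T_surf)/d * 1000 = (143.25 - 25.438)/4046.9 * 1000 = 29.11167 deg C/km
Step 2: q = k * grad / 1000 = 1.147 * 29.11167 / 1000 = 0.033391 W/m^2
q = 0.033391 W/m^2


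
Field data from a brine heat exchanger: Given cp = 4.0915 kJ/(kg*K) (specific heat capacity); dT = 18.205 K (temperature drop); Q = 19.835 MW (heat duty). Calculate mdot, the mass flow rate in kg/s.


mdot = Q * 1000 / (cp * dT)
mdot = 19.835 * 1000 / (4.0915 * 18.205)
mdot = 266.29 kg/s


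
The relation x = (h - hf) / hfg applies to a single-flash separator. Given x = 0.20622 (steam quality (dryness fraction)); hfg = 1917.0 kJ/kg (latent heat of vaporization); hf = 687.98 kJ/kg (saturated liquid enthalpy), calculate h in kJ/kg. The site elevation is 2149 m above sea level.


h = hf + x * hfg
h = 687.98 + 0.20622 * 1917.0
h = 1083.3 kJ/kg


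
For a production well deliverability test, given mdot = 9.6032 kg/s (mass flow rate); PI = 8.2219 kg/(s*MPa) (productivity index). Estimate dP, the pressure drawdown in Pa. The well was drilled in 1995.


dP = mdot * 1000 / PI
dP = 9.6032 * 1000 / 8.2219
dP = 1168.003 kPa
Convert: 1168.003 kPa * 1000.0 = 1.1680e+06 Pa
dP = 1.1680e+06 Pa


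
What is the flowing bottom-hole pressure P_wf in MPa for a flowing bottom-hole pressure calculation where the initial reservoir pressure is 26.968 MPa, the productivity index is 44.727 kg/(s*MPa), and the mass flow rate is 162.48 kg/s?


P_wf = P_i - mdot / PI
P_wf = 26.968 - 162.48 / 44.727
P_wf = 23.335 MPa


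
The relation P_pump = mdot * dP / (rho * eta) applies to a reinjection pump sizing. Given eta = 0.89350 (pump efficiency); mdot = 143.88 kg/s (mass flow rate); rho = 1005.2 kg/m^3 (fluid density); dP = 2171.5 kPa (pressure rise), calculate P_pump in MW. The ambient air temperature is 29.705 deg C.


P_pump = mdot * dP / (rho * eta)
P_pump = 143.88 * 2171.5 / (1005.2 * 0.89350)
P_pump = 347.8670 kW
Convert: 347.8670 kW * 0.001 = 0.34787 MW
P_pump = 0.34787 MW


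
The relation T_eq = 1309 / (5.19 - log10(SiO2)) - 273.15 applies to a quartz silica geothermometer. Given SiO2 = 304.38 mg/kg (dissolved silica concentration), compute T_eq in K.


T_eq = 1309 / (5.19 - log10(SiO2)) - 273.15
T_eq = 1309 / (5.19 - log10(304.38)) - 273.15
T_eq = 210.4855 deg C
Convert to K: 210.4855 + 273.15 = 483.64 K
T_eq = 483.64 K


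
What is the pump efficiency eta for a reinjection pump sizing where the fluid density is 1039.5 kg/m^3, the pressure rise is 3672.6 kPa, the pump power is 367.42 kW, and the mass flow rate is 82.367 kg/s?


eta = mdot * dP / (rho * P_pump)
eta = 82.367 * 3672.6 / (1039.5 * 367.42)
eta = 0.79203


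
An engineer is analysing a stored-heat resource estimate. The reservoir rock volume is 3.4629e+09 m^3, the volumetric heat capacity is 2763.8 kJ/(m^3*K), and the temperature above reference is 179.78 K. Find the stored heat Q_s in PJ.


Q_s = Vr * rhoc * dT / 1e12
Q_s = 3.4629e+09 * 2763.8 * 179.78 / 1e12
Q_s = 1720.6 PJ


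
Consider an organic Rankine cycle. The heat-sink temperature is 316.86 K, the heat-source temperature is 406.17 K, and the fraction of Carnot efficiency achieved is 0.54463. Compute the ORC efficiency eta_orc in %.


eta_orc = (1 - Tc/Th) * f * 100
eta_orc = (1 - 316.86/406.17) * 0.54463 * 100
eta_orc = 11.976 %


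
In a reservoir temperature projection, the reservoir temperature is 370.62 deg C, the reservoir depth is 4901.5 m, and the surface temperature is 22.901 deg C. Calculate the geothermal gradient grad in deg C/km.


grad = (T_res - T_surf) / d * 1000
grad = (370.62 - 22.901) / 4901.5 * 1000
grad = 70.941 deg C/km


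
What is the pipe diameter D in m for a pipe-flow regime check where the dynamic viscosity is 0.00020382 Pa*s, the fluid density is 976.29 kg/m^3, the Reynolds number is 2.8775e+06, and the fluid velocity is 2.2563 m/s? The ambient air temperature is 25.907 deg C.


D = Re * mu / (rho * vel)
D = 2.8775e+06 * 0.00020382 / (976.29 * 2.2563)
D = 0.26625 m


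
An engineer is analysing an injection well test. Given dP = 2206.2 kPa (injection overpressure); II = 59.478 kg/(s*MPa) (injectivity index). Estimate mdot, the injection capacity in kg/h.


mdot = II * dP / 1000
mdot = 59.478 * 2206.2 / 1000
mdot = 131.2204 kg/s
Convert: 131.2204 kg/s * 3600.0 = 4.7239e+05 kg/h
mdot = 4.7239e+05 kg/h


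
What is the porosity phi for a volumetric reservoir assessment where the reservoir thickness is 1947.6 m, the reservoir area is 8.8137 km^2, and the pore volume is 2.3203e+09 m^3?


phi = Vp / (A * 1e6 * hr)
phi = 2.3203e+09 / (8.8137 * 1e6 * 1947.6)
phi = 0.13517


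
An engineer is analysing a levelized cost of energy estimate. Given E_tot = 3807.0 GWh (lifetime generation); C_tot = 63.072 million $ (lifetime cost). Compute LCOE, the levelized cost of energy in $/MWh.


LCOE = C_tot / E_tot * 100
LCOE = 63.072 / 3807.0 * 100
LCOE = 1.656738 cents/kWh
Convert: 1.656738 cents/kWh * 10.0 = 16.567 $/MWh
LCOE = 16.567 $/MWh


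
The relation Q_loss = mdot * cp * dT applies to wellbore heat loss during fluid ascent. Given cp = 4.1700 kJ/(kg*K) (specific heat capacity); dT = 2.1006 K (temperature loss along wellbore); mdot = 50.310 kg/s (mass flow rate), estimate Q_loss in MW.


Q_loss = mdot * cp * dT
Q_loss = 50.310 * 4.1700 * 2.1006
Q_loss = 440.6905 kW
Convert: 440.6905 kW * 0.001 = 0.44069 MW
Q_loss = 0.44069 MW


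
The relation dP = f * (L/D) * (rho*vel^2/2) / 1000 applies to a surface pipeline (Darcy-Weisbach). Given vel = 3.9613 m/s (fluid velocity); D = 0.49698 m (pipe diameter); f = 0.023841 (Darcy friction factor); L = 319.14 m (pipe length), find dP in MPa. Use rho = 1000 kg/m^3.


dP = f * (L/D) * (rho*vel^2/2) / 1000
dP = 0.023841 * (319.14/0.49698) * (1000*3.9613^2/2) / 1000
dP = 120.1192 kPa
Convert: 120.1192 kPa * 0.001 = 0.12012 MPa
dP = 0.12012 MPa


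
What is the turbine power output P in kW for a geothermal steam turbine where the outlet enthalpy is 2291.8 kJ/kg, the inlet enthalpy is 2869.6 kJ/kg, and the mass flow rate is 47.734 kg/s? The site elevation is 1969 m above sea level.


P = mdot * (h_in - h_out) / 1000
P = 47.734 * (2869.6 - 2291.8) / 1000
P = 27.58071 MW
Convert: 27.58071 MW * 1000.0 = 27581 kW
P = 27581 kW


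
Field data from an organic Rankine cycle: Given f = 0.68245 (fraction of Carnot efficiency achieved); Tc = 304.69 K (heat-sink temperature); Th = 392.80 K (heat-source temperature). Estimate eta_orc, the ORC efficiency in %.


eta_orc = (1 - Tc/Th) * f * 100
eta_orc = (1 - 304.69/392.80) * 0.68245 * 100
eta_orc = 15.308 %


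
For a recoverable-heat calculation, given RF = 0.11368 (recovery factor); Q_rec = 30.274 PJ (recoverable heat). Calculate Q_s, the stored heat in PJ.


Q_s = Q_rec / RF
Q_s = 30.274 / 0.11368
Q_s = 266.31 PJ


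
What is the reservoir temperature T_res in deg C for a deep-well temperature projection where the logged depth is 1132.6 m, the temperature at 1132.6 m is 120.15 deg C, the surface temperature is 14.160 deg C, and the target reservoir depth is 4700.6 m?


Step 1: grad = (T_d1 - T_surf)/d1 * 1000 = (120.15 - 14.16)/1132.6 * 1000 = 93.58114 deg C/km
Step 2: T_res = T_surf + grad*d2/1000 = 14.16 + 93.58114*4700.6/1000 = 454.05 deg C
T_res = 454.05 deg C


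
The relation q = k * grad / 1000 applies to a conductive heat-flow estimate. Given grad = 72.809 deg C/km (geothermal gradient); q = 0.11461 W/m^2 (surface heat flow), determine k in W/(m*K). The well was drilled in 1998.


k = q * 1000 / grad
k = 0.11461 * 1000 / 72.809
k = 1.5741 W/(m*K)


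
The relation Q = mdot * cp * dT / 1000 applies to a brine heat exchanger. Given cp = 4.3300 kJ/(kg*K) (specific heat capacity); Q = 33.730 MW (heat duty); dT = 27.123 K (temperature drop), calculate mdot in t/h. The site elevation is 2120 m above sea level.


mdot = Q * 1000 / (cp * dT)
mdot = 33.730 * 1000 / (4.3300 * 27.123)
mdot = 287.2042 kg/s
Convert: 287.2042 kg/s * 3.6 = 1033.9 t/h
mdot = 1033.9 t/h


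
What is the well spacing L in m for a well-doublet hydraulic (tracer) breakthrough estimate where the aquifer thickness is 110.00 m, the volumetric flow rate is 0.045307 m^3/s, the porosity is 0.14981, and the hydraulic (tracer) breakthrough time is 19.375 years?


L = sqrt(t_bt*365.25*86400*3*Qv / (pi*hr*phi))
L = sqrt(19.375*365.25*86400*3*0.045307 / (pi*110.00*0.14981))
L = 1267.0 m


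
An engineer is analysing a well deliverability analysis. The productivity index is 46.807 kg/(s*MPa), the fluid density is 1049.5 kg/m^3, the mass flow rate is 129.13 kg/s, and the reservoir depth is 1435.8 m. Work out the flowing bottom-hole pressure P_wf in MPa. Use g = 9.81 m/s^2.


Step 1: P_i = rho*g*h/1e6 = 1049.5*9.81*1435.8/1e6 = 14.78242 MPa
Step 2: P_wf = P_i - mdot/PI = 14.78242 - 129.13/46.807 = 12.024 MPa
P_wf = 12.024 MPa


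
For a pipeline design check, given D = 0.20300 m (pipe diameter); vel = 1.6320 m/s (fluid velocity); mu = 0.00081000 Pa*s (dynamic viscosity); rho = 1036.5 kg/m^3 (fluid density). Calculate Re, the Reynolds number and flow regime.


Step 1: Re = rho*vel*D/mu = 1036.5*1.632*0.203/0.00081 = 4.2394e+05
Step 2: Re = 4.2394e+05 > 4000, so flow is turbulent.
Re = 4.2394e+05 (turbulent)


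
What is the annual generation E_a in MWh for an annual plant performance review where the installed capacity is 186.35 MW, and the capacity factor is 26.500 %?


E_a = CF / 100 * cap * 8760
E_a = 26.500 / 100 * 186.35 * 8760
E_a = 4.3259e+05 MWh


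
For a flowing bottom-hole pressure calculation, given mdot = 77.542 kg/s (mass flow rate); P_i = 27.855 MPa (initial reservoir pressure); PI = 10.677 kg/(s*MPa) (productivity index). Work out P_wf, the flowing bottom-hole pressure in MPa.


P_wf = P_i - mdot / PI
P_wf = 27.855 - 77.542 / 10.677
P_wf = 20.592 MPa


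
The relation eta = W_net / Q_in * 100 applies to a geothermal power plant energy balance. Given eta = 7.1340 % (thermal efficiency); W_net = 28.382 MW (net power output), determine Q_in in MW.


Q_in = W_net / (eta / 100)
Q_in = 28.382 / (7.1340 / 100)
Q_in = 397.84 MW


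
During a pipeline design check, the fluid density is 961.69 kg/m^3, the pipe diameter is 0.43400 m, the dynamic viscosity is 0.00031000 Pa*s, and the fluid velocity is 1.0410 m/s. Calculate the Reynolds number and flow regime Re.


Step 1: Re = rho*vel*D/mu = 961.69*1.041*0.434/0.00031 = 1.4016e+06
Step 2: Re = 1.4016e+06 > 4000, so flow is turbulent.
Re = 1.4016e+06 (turbulent)


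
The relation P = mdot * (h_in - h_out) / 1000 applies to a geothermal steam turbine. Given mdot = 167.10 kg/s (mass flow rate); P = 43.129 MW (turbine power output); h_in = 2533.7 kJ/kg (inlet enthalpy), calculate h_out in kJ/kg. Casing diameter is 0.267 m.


h_out = h_in - P * 1000 / mdot
h_out = 2533.7 - 43.129 * 1000 / 167.10
h_out = 2275.6 kJ/kg


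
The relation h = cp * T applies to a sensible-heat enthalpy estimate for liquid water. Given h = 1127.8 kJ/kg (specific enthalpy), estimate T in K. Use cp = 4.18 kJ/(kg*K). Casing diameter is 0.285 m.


T = h / cp
T = 1127.8 / 4.18
T = 269.8086 deg C
Convert to K: 269.8086 + 273.15 = 542.96 K
T = 542.96 K


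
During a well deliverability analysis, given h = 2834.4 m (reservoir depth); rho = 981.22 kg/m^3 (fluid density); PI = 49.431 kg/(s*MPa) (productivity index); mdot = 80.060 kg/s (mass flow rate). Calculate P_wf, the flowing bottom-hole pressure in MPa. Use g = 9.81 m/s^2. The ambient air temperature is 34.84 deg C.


Step 1: P_i = rho*g*h/1e6 = 981.22*9.81*2834.4/1e6 = 27.28328 MPa
Step 2: P_wf = P_i - mdot/PI = 27.28328 - 80.06/49.431 = 25.664 MPa
P_wf = 25.664 MPa


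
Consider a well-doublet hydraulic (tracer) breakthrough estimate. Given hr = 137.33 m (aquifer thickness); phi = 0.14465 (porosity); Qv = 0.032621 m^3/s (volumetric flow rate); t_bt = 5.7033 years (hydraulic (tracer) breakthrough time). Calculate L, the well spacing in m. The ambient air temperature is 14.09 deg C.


L = sqrt(t_bt*365.25*86400*3*Qv / (pi*hr*phi))
L = sqrt(5.7033*365.25*86400*3*0.032621 / (pi*137.33*0.14465))
L = 531.26 m


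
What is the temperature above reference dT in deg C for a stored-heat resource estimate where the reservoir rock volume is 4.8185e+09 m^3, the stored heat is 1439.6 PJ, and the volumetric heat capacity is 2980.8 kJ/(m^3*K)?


dT = Q_s * 1e12 / (Vr * rhoc)
dT = 1439.6 * 1e12 / (4.8185e+09 * 2980.8)
dT = 100.2299 K
Convert (temperature difference, 1 K = 1 deg C): 100.2299 K = 100.2299 deg C
dT = 100.23 deg C


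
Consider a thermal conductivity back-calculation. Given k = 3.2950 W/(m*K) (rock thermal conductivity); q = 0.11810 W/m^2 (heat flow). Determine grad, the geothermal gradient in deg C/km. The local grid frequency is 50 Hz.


grad = q / k * 1000
grad = 0.11810 / 3.2950 * 1000
grad = 35.842 deg C/km


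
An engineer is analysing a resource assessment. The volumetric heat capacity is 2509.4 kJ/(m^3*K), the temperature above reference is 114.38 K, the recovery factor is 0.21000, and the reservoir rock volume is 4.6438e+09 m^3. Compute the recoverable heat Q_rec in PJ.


Step 1: Q_s = Vr*rhoc*dT/1e12 = 4.6438e+09*2509.4*114.38/1e12 = 1332.887 PJ
Step 2: Q_rec = Q_s * RF = 1332.887 * 0.21 = 279.91 PJ
Q_rec = 279.91 PJ


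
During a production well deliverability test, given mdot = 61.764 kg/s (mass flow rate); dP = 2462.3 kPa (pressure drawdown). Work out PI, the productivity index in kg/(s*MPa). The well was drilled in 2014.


PI = mdot * 1000 / dP
PI = 61.764 * 1000 / 2462.3
PI = 25.084 kg/(s*MPa)


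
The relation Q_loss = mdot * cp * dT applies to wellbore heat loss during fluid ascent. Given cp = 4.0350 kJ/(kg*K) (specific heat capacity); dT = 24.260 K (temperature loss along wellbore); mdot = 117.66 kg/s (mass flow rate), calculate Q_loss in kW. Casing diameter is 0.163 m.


Q_loss = mdot * cp * dT
Q_loss = 117.66 * 4.0350 * 24.260
Q_loss = 11518 kW


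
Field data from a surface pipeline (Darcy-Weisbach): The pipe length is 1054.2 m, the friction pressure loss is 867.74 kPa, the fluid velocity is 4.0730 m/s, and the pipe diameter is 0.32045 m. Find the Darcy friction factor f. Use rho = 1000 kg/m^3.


f = dP*1000 / ((L/D)*(rho*vel^2/2))
f = 867.74*1000 / ((1054.2/0.32045)*(1000*4.0730^2/2))
f = 0.031800


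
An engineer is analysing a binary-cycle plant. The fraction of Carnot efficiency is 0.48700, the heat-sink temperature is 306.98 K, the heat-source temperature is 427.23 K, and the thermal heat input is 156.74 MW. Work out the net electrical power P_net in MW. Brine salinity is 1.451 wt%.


Step 1: eta = (1 - Tc/Th)*f = (1 - 306.98/427.23)*0.487 = 0.1370731
Step 2: P_net = eta * Q_in = 0.1370731 * 156.74 = 21.485 MW
P_net = 21.485 MW


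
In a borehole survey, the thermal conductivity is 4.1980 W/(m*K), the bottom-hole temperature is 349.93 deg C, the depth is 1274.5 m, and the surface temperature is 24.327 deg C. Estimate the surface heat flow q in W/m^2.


Step 1: grad = (T_d - T_surf)/d * 1000 = (349.93 - 24.327)/1274.5 * 1000 = 255.4751 deg C/km
Step 2: q = k * grad / 1000 = 4.198 * 255.4751 / 1000 = 1.0725 W/m^2
q = 1.0725 W/m^2


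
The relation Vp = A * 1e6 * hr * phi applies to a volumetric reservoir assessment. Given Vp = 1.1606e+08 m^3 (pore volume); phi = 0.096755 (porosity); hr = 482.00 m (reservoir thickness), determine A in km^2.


A = Vp / (1e6 * hr * phi)
A = 1.1606e+08 / (1e6 * 482.00 * 0.096755)
A = 2.4886 km^2


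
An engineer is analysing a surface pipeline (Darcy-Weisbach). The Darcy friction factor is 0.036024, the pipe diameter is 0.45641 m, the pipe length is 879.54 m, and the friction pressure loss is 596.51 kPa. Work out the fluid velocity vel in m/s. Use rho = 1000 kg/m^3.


vel = sqrt(dP*1000*2*D / (f*L*rho))
vel = sqrt(596.51*1000*2*0.45641 / (0.036024*879.54*1000))
vel = 4.1455 m/s


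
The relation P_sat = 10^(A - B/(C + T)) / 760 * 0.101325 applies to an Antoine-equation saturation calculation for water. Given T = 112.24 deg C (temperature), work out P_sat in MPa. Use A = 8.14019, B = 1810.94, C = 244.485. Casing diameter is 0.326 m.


P_sat = 10^(A - B/(C + T)) / 760 * 0.101325
P_sat = 10^(8.14019 - 1810.94/(244.485 + 112.24)) / 760 * 0.101325
P_sat = 0.15436 MPa


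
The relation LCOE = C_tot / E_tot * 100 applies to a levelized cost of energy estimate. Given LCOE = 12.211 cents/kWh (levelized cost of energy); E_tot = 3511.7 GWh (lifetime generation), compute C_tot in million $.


C_tot = LCOE / 100 * E_tot
C_tot = 12.211 / 100 * 3511.7
C_tot = 428.81 million $


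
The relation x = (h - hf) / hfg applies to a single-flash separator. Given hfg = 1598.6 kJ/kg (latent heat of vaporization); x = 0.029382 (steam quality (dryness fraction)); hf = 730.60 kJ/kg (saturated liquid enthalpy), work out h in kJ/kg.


h = hf + x * hfg
h = 730.60 + 0.029382 * 1598.6
h = 777.57 kJ/kg
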